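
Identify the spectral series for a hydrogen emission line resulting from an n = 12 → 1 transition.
Lyman series

The spectral series in hydrogen are named based on the final (lower) energy level:
- Lyman series: n_final = 1 (ultraviolet)
- Balmer series: n_final = 2 (visible/near-UV)
- Paschen series: n_final = 3 (infrared)
- Brackett series: n_final = 4 (infrared)
- Pfund series: n_final = 5 (far infrared)

Since this transition ends at n = 1, it belongs to the Lyman series.

For reference, this 12 → 1 line has photon energy
ΔE = 13.6057 eV × (1/1² - 1/12²) = 13.5112160 eV,
corresponding to wavelength λ = hc/ΔE = 1239.84 eV·nm / 13.5112160 eV = 91.76376 nm in the ultraviolet region.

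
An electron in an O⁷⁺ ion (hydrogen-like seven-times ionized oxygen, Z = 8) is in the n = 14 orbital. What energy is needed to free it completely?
4.44268 eV

The ionization energy is the energy needed to remove the electron completely (n → ∞).

For a hydrogen-like ion with Z = 8, E_n = -13.6057 Z² / n² eV.

At n = 14: E_14 = -13.6057 × 8² / 14² = -4.44267755 eV
At n = ∞: E_∞ = 0 eV

Ionization energy = E_∞ - E_14 = 0 - (-4.44267755) = 4.44267755 eV
Ionization energy ≈ 4.44268 eV

This is also called the binding energy of the electron in state n = 14.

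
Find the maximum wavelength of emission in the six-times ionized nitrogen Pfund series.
152.159 nm

The longest wavelength corresponds to the smallest energy transition in the series.
The Pfund series has all transitions ending at n_f = 5.

For N⁶⁺ (Z = 7), the first line (α-line) is the jump from n = 6 to n = 5:
E_6 = -13.6057 × 7² / 6² = -18.5188694 eV
E_5 = -13.6057 × 7² / 5² = -26.6671720 eV
ΔE = E_6 - E_5 = 8.1483026 eV

λ = hc/E = 1239.84 eV·nm / 8.1483026 eV
λ = 152.159 nm

This is the α-line of the Pfund series in N⁶⁺.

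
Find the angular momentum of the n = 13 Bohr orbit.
1.3709e-33 J·s (or 13ℏ)

In the Bohr model, angular momentum is quantized:
L = nℏ

where ℏ = h/(2π) = 1.054572e-34 J·s

For n = 13:
L = 13 × 1.054572e-34 J·s
L = 1.3709e-33 J·s

This can also be written as L = 13ℏ.
The angular momentum is an integer multiple of the reduced Planck constant.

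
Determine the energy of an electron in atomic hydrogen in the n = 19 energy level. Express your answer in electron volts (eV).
-0.038 eV

The energy levels of a hydrogen-like atom are given by:
E_n = -13.6057 eV / n²

For n = 19:
E_19 = -13.6057 eV / 19²
E_19 = -13.6057 eV / 361
E_19 = -0.038 eV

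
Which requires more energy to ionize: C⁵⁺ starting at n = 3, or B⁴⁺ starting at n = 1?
B⁴⁺ at n = 1 (E = -340.143 eV)

Using E_n = -13.6057 Z² / n² eV:

C⁵⁺ (Z = 6) at n = 3:
E = -13.6057 × 6² / 3² = -13.6057 × 36 / 9 = -54.422800 eV

B⁴⁺ (Z = 5) at n = 1:
E = -13.6057 × 5² / 1² = -13.6057 × 25 / 1 = -340.142500 eV

Since -340.142500 eV < -54.422800 eV,
B⁴⁺ at n = 1 is more tightly bound (requires more energy to ionize).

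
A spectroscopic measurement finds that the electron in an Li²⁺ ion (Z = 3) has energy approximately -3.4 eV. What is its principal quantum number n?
n = 6

The exact energy levels follow E_n = -13.6057 Z² / n² eV with Z = 3.

The measured value (-3.4 eV) is reported to only 2 significant figures, so we must test candidate n values and see which one matches to that precision.

Candidate energies:
  n = 4:  E = -13.6057 × 3² / 4² = -7.65321 eV
  n = 5:  E = -13.6057 × 3² / 5² = -4.89805 eV
  n = 6:  E = -13.6057 × 3² / 6² = -3.40143 eV  ← matches
  n = 7:  E = -13.6057 × 3² / 7² = -2.49901 eV
  n = 8:  E = -13.6057 × 3² / 8² = -1.91330 eV

Checking against the measurement of -3.4 eV (2 sig figs), only n = 6 agrees:
E_6 = -3.40143 eV, which rounds to -3.4 eV ✓

Therefore n = 6.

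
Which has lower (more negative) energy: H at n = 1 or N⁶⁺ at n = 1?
N⁶⁺ at n = 1 (E = -666.67930 eV)

Using E_n = -13.6057 Z² / n² eV:

H (Z = 1) at n = 1:
E = -13.6057 × 1² / 1² = -13.6057 × 1 / 1 = -13.60570000 eV

N⁶⁺ (Z = 7) at n = 1:
E = -13.6057 × 7² / 1² = -13.6057 × 49 / 1 = -666.67930000 eV

Since -666.67930000 eV < -13.60570000 eV,
N⁶⁺ at n = 1 is more tightly bound (requires more energy to ionize).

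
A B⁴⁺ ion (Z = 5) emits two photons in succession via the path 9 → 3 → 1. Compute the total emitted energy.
335.943 eV

The energy levels of B⁴⁺ are E_n = -13.6057 × 5² / n² eV.

First transition (9 → 3):
ΔE₁ = |E_3 - E_9|
ΔE₁ = |-37.793611111 - (-4.199290123)| = 33.594321 eV

Second transition (3 → 1):
ΔE₂ = |E_1 - E_3|
ΔE₂ = |-340.142500000 - (-37.793611111)| = 302.348889 eV

Total energy released:
E_total = ΔE₁ + ΔE₂ = 33.594321 + 302.348889 = 335.943 eV

Note: This equals the direct transition 9 → 1: 335.943 eV ✓
Energy is conserved regardless of the path taken.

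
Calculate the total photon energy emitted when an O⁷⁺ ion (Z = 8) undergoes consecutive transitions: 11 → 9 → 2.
210.4948 eV

The energy levels of O⁷⁺ are E_n = -13.6057 × 8² / n² eV.

First transition (11 → 9):
ΔE₁ = |E_9 - E_11|
ΔE₁ = |-10.7501827160 - (-7.1964033058)| = 3.5537794 eV

Second transition (9 → 2):
ΔE₂ = |E_2 - E_9|
ΔE₂ = |-217.6912000000 - (-10.7501827160)| = 206.9410173 eV

Total energy released:
E_total = ΔE₁ + ΔE₂ = 3.5537794 + 206.9410173 = 210.4948 eV

Note: This equals the direct transition 11 → 2: 210.4948 eV ✓
Energy is conserved regardless of the path taken.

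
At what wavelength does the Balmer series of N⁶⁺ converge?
7.44 nm

The series limit corresponds to the transition from n = ∞ to n = 2.
This is the highest energy (shortest wavelength) transition in the Balmer series.

E_∞ = 0 eV
E_2 = -13.6057 × 7² / 2² = -166.6698 eV

Energy at series limit:
ΔE = E_∞ - E_2 = 0 - (-166.6698) = 166.6698 eV
λ = hc/E = 1239.84 eV·nm / 166.6698 eV = 7.44 nm

This energy equals the ionization energy from the n = 2 state of N⁶⁺.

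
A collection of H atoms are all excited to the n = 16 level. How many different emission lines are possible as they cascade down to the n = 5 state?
66

The electron can occupy levels n = 5, 6, ..., 16 during de-excitation — that is m = 16 - 5 + 1 = 12 distinct levels.

The number of distinct spectral lines equals the number of ways to choose 2 of these m levels (each pair gives one possible emission transition):

Number of lines = m(m-1)/2 = 12×11/2 = 66

These correspond to all possible transitions between the 12 levels:
16 → 15, 16 → 14, 16 → 13, 16 → 12, 16 → 11, 16 → 10, 16 → 9, 16 → 8...

Each transition produces a photon with a unique energy (and thus wavelength). This count does not depend on Z.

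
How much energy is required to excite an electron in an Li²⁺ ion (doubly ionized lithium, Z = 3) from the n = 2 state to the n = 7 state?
28.11382 eV

The energy levels of a hydrogen-like atom are E_n = -13.6057 Z² eV / n².

Energy at n = 2: E_2 = -13.6057 × 3² / 2² = -30.61282500 eV
Energy at n = 7: E_7 = -13.6057 × 3² / 7² = -2.49900612 eV

The excitation energy is the difference:
ΔE = E_7 - E_2
ΔE = -2.49900612 - (-30.61282500)
ΔE = 28.11382 eV

Since this is positive, energy must be absorbed (photon absorption).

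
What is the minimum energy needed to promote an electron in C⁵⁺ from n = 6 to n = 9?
7.5587 eV

The energy levels of a hydrogen-like atom are E_n = -13.6057 Z² eV / n².

Energy at n = 6: E_6 = -13.6057 × 6² / 6² = -13.6057000 eV
Energy at n = 9: E_9 = -13.6057 × 6² / 9² = -6.0469778 eV

The excitation energy is the difference:
ΔE = E_9 - E_6
ΔE = -6.0469778 - (-13.6057000)
ΔE = 7.5587 eV

Since this is positive, energy must be absorbed (photon absorption).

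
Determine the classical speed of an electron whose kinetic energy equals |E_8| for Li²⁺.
8.20e+05 m/s (or 0.274% of c)

The binding energy at n = 8 for Li²⁺ is:
E_8 = -13.6057 × 3²/8² = -1.91330 eV
|E_8| = 1.91330 eV

Convert to Joules:
KE = 1.91330 eV × (1.602177 × 10⁻¹⁹ J/eV) = 3.0654e-19 J

Using KE = ½mv²:
v = √(2·KE/m_e)
v = √(2 × 3.0654e-19 J / 9.10938 × 10⁻³¹ kg)
v = 8.20e+05 m/s

This is approximately 0.274% the speed of light.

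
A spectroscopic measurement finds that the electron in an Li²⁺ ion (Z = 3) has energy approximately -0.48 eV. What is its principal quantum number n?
n = 16

The exact energy levels follow E_n = -13.6057 Z² / n² eV with Z = 3.

The measured value (-0.48 eV) is reported to only 2 significant figures, so we must test candidate n values and see which one matches to that precision.

Candidate energies:
  n = 14:  E = -13.6057 × 3² / 14² = -0.62475 eV
  n = 15:  E = -13.6057 × 3² / 15² = -0.54423 eV
  n = 16:  E = -13.6057 × 3² / 16² = -0.47833 eV  ← matches
  n = 17:  E = -13.6057 × 3² / 17² = -0.42371 eV
  n = 18:  E = -13.6057 × 3² / 18² = -0.37794 eV

Checking against the measurement of -0.48 eV (2 sig figs), only n = 16 agrees:
E_16 = -0.47833 eV, which rounds to -0.48 eV ✓

Therefore n = 16.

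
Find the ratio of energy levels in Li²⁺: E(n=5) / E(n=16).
10.24000

Using E_n = -13.6057 Z² / n² eV with Z = 3:

E_5 = -13.6057 × 3² / 5² = -122.4513 / 25 = -4.89805200000 eV
E_16 = -13.6057 × 3² / 16² = -122.4513 / 256 = -0.47832539063 eV

The ratio is:
E_5/E_16 = (-4.89805200000) / (-0.47832539063)
E_5/E_16 = (-122.4513/25) / (-122.4513/256)
E_5/E_16 = 256/25
E_5/E_16 = 10.24000
(Note: the Z² factors cancel in the ratio.)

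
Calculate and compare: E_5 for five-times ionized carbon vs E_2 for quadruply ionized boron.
B⁴⁺ at n = 2 (E = -85.0356 eV)

Using E_n = -13.6057 Z² / n² eV:

C⁵⁺ (Z = 6) at n = 5:
E = -13.6057 × 6² / 5² = -13.6057 × 36 / 25 = -19.5922080 eV

B⁴⁺ (Z = 5) at n = 2:
E = -13.6057 × 5² / 2² = -13.6057 × 25 / 4 = -85.0356250 eV

Since -85.0356250 eV < -19.5922080 eV,
B⁴⁺ at n = 2 is more tightly bound (requires more energy to ionize).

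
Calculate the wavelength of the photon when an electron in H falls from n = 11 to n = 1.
91.886 nm

First, find the transition energy using E_n = -13.6057 / n² eV:
E_11 = -13.6057 / 11² = -0.11244 eV
E_1 = -13.6057 / 1² = -13.60570 eV

Photon energy: |ΔE| = |E_1 - E_11| = 13.49326 eV

Convert to wavelength using E = hc/λ with hc = 1239.84 eV·nm:
λ = hc/E = 1239.84 eV·nm / 13.49326 eV
λ = 91.886 nm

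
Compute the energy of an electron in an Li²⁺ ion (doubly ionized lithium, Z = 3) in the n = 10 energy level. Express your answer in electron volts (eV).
-1.22 eV

The energy levels of a hydrogen-like atom are given by:
E_n = -13.6057 Z² / n² eV  (with Z = 3 for Li²⁺)

For n = 10:
E_10 = -13.6057 × 3² / 10²
E_10 = -13.6057 × 9 / 100
E_10 = -1.22 eV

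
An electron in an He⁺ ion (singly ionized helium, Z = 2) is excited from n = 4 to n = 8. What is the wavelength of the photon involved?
486.008070 nm

First, find the transition energy using E_n = -13.6057 Z² / n² eV:
E_4 = -13.6057 × 2² / 4² = -3.4014250000 eV
E_8 = -13.6057 × 2² / 8² = -0.8503562500 eV

Photon energy: |ΔE| = |E_8 - E_4| = 2.5510687500 eV

Convert to wavelength using E = hc/λ with hc = 1239.84 eV·nm:
λ = hc/E = 1239.84 eV·nm / 2.5510687500 eV
λ = 486.008070 nm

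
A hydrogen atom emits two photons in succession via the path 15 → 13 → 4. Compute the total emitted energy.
0.7899 eV

The energy levels of hydrogen are E_n = -13.6057 / n² eV.

First transition (15 → 13):
ΔE₁ = |E_13 - E_15|
ΔE₁ = |-0.0805071006 - (-0.0604697778)| = 0.0200373 eV

Second transition (13 → 4):
ΔE₂ = |E_4 - E_13|
ΔE₂ = |-0.8503562500 - (-0.0805071006)| = 0.7698491 eV

Total energy released:
E_total = ΔE₁ + ΔE₂ = 0.0200373 + 0.7698491 = 0.7899 eV

Note: This equals the direct transition 15 → 4: 0.7899 eV ✓
Energy is conserved regardless of the path taken.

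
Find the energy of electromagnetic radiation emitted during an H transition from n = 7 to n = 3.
1.234 eV

The energy levels are E_n = -13.6057 eV / n².

Energy at n = 7: E_7 = -13.6057 / 7² = -0.277667 eV
Energy at n = 3: E_3 = -13.6057 / 3² = -1.511744 eV

For emission (electron falling to lower state), the photon energy is:
E_photon = E_7 - E_3 = |-0.277667 - (-1.511744)|
E_photon = 1.234 eV

This energy is carried away by the emitted photon.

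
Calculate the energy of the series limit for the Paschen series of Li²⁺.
13.605700 eV

The series limit corresponds to the transition from n = ∞ to n = 3.
This is the highest energy (shortest wavelength) transition in the Paschen series.

E_∞ = 0 eV
E_3 = -13.6057 × 3² / 3² = -13.605700 eV

Energy at series limit:
ΔE = E_∞ - E_3 = 0 - (-13.605700) = 13.605700 eV

This energy equals the ionization energy from the n = 3 state of Li²⁺.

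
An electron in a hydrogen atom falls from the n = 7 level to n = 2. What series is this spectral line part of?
Balmer series

The spectral series in hydrogen are named based on the final (lower) energy level:
- Lyman series: n_final = 1 (ultraviolet)
- Balmer series: n_final = 2 (visible/near-UV)
- Paschen series: n_final = 3 (infrared)
- Brackett series: n_final = 4 (infrared)
- Pfund series: n_final = 5 (far infrared)

Since this transition ends at n = 2, it belongs to the Balmer series.

For reference, this 7 → 2 line has photon energy
ΔE = 13.6057 eV × (1/2² - 1/7²) = 3.12375765 eV,
corresponding to wavelength λ = hc/ΔE = 1239.84 eV·nm / 3.12375765 eV = 396.9066 nm in the visible/near-UV region.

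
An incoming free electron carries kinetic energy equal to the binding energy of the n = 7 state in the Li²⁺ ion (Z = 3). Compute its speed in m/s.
9.37583e+05 m/s (or 0.31% of c)

The binding energy at n = 7 for Li²⁺ is:
E_7 = -13.6057 × 3²/7² = -2.49900612 eV
|E_7| = 2.49900612 eV

Convert to Joules:
KE = 2.49900612 eV × (1.602177 × 10⁻¹⁹ J/eV) = 4.0038501e-19 J

Using KE = ½mv²:
v = √(2·KE/m_e)
v = √(2 × 4.0038501e-19 J / 9.10938 × 10⁻³¹ kg)
v = 9.37583e+05 m/s

This is approximately 0.31% the speed of light.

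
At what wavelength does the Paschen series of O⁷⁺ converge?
12.81467 nm

The series limit corresponds to the transition from n = ∞ to n = 3.
This is the highest energy (shortest wavelength) transition in the Paschen series.

E_∞ = 0 eV
E_3 = -13.6057 × 8² / 3² = -96.7516444 eV

Energy at series limit:
ΔE = E_∞ - E_3 = 0 - (-96.7516444) = 96.7516444 eV
λ = hc/E = 1239.84 eV·nm / 96.7516444 eV = 12.81467 nm

This energy equals the ionization energy from the n = 3 state of O⁷⁺.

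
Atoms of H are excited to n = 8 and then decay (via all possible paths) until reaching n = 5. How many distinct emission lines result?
6

The electron can occupy levels n = 5, 6, ..., 8 during de-excitation — that is m = 8 - 5 + 1 = 4 distinct levels.

The number of distinct spectral lines equals the number of ways to choose 2 of these m levels (each pair gives one possible emission transition):

Number of lines = m(m-1)/2 = 4×3/2 = 6

These correspond to all possible transitions between the 4 levels:
8 → 7, 8 → 6, 8 → 5, 7 → 6, 7 → 5, 6 → 5

Each transition produces a photon with a unique energy (and thus wavelength). This count does not depend on Z.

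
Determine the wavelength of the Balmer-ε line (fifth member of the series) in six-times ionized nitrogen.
8.100135 nm

The lines of a series are numbered from the longest wavelength (smallest ΔE) outward; the fifth line is the transition from n = n_f + 5 to n_f.
The Balmer series has all transitions ending at n_f = 2.

For N⁶⁺ (Z = 7), the fifth line (ε-line) is the jump from n = 7 to n = 2:
E_7 = -13.6057 × 7² / 7² = -13.60570000 eV
E_2 = -13.6057 × 7² / 2² = -166.66982500 eV
ΔE = E_7 - E_2 = 153.06412500 eV

λ = hc/E = 1239.84 eV·nm / 153.06412500 eV
λ = 8.100135 nm

This is the ε-line of the Balmer series in N⁶⁺.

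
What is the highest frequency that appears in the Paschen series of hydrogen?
3.65538e+14 Hz

The series limit corresponds to the transition from n = ∞ to n = 3.
This is the highest energy (shortest wavelength) transition in the Paschen series.

E_∞ = 0 eV
E_3 = -13.6057 / 3² = -1.51174444 eV

Energy at series limit:
ΔE = E_∞ - E_3 = 0 - (-1.51174444) = 1.51174444 eV
E = 1.51174444 eV × (1.602177 × 10⁻¹⁹ J/eV) = 2.4220822e-19 J
f = E/h = 2.4220822e-19 J / (6.62607 × 10⁻³⁴ J·s) = 3.65538e+14 Hz

This energy equals the ionization energy from the n = 3 state of hydrogen.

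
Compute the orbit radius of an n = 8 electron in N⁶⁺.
0.483819 nm (or 4.838192 Å)

The Bohr radius formula is:
r_n = n² a₀ / Z

where a₀ = 0.052917721 nm is the Bohr radius.

For N⁶⁺ (Z = 7) at n = 8:
r_8 = 8² × 0.052917721 nm / 7
r_8 = 64 × 0.052917721 nm / 7
r_8 = 3.3867341 nm / 7
r_8 = 0.483819 nm

The electron orbits at approximately 0.483819 nm from the nucleus.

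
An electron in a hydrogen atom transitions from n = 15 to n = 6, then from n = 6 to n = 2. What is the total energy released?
3.341 eV

The energy levels of hydrogen are E_n = -13.6057 / n² eV.

First transition (15 → 6):
ΔE₁ = |E_6 - E_15|
ΔE₁ = |-0.377936111 - (-0.060469778)| = 0.317466 eV

Second transition (6 → 2):
ΔE₂ = |E_2 - E_6|
ΔE₂ = |-3.401425000 - (-0.377936111)| = 3.023489 eV

Total energy released:
E_total = ΔE₁ + ΔE₂ = 0.317466 + 3.023489 = 3.341 eV

Note: This equals the direct transition 15 → 2: 3.341 eV ✓
Energy is conserved regardless of the path taken.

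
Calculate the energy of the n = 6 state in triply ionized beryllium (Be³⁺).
-6.0470 eV

For hydrogen-like ions, the energy levels scale with Z²:
E_n = -13.6057 Z² / n² eV

For Be³⁺ (Z = 4) at n = 6:
E_6 = -13.6057 × 4² / 6²
E_6 = -13.6057 × 16 / 36
E_6 = -217.6912 / 36
E_6 = -6.0470 eV

The energy is 16 times more negative than hydrogen at the same n due to the stronger nuclear charge.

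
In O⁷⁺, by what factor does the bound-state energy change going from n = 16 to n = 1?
256.000

Using E_n = -13.6057 Z² / n² eV with Z = 8:

E_1 = -13.6057 × 8² / 1² = -870.7648 / 1 = -870.764800000 eV
E_16 = -13.6057 × 8² / 16² = -870.7648 / 256 = -3.401425000 eV

The ratio is:
E_1/E_16 = (-870.764800000) / (-3.401425000)
E_1/E_16 = (-870.7648/1) / (-870.7648/256)
E_1/E_16 = 256/1
E_1/E_16 = 256.000
(Note: the Z² factors cancel in the ratio.)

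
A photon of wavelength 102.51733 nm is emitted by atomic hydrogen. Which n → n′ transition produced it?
n = 3 → n = 1

First, find the photon energy from the wavelength (hc = 1239.84 eV·nm):
E = hc/λ = 1239.84 eV·nm / 102.51733 nm = 12.093955 eV

The energy levels of hydrogen satisfy E_n = -13.6057 / n² eV, so an emission n_i → n_f releases
ΔE = 13.6057 × (1/n_f² − 1/n_i²) eV.

Setting ΔE equal to the photon energy:
1/n_f² − 1/n_i² = 12.093955 / 13.6057 = 0.88888885

Since 1/n_i² must be positive, we need 1/n_f² > 0.88888885, i.e. n_f ≤ 1. For each allowed n_f, solve n_i = (1/n_f² − 0.88888885)^(−1/2) and check whether it is a whole number:
  n_f = 1: 1/n_i² = 1.00000000 − 0.88888885 = 0.11111115 → n_i = 3.000  → integer, n_i = 3 ✓

Only n_f = 1 gives an integer upper level, n_i = 3.

The transition is from n = 3 to n = 1 (emission).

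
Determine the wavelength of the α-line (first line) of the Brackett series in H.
4050.067 nm

The longest wavelength corresponds to the smallest energy transition in the series.
The Brackett series has all transitions ending at n_f = 4.

For H, the first line (α-line) is the jump from n = 5 to n = 4:
E_5 = -13.6057 / 5² = -0.544228000 eV
E_4 = -13.6057 / 4² = -0.850356250 eV
ΔE = E_5 - E_4 = 0.306128250 eV

λ = hc/E = 1239.84 eV·nm / 0.306128250 eV
λ = 4050.067 nm

This is the α-line of the Brackett series in H.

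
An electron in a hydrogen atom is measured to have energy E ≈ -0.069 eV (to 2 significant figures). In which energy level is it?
n = 14

The exact energy levels follow E_n = -13.6057 eV / n².

The measured value (-0.069 eV) is reported to only 2 significant figures, so we must test candidate n values and see which one matches to that precision.

Candidate energies:
  n = 12:  E = -13.6057/12² = -0.094484 eV
  n = 13:  E = -13.6057/13² = -0.080507 eV
  n = 14:  E = -13.6057/14² = -0.069417 eV  ← matches
  n = 15:  E = -13.6057/15² = -0.060470 eV
  n = 16:  E = -13.6057/16² = -0.053147 eV

Checking against the measurement of -0.069 eV (2 sig figs), only n = 14 agrees:
E_14 = -0.069417 eV, which rounds to -0.069 eV ✓

Therefore n = 14.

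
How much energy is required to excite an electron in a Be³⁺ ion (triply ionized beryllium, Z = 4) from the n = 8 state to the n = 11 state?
1.602324 eV

The energy levels of a hydrogen-like atom are E_n = -13.6057 Z² eV / n².

Energy at n = 8: E_8 = -13.6057 × 4² / 8² = -3.401425000 eV
Energy at n = 11: E_11 = -13.6057 × 4² / 11² = -1.799100826 eV

The excitation energy is the difference:
ΔE = E_11 - E_8
ΔE = -1.799100826 - (-3.401425000)
ΔE = 1.602324 eV

Since this is positive, energy must be absorbed (photon absorption).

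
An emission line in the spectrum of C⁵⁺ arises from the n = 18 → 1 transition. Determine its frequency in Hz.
1.18069e+17 Hz

First, find the transition energy:
E_18 = -13.6057 × 6² / 18² = -1.5117444 eV
E_1 = -13.6057 × 6² / 1² = -489.8052000 eV
|ΔE| = |E_1 - E_18| = 488.2934556 eV

Convert to Joules: E = 488.2934556 eV × (1.602177 × 10⁻¹⁹ J/eV) = 7.8233254e-17 J

Using E = hf:
f = E/h = 7.8233254e-17 J / (6.62607 × 10⁻³⁴ J·s)
f = 1.18069e+17 Hz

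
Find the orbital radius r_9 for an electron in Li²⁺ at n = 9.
1.4288 nm (or 14.2878 Å)

The Bohr radius formula is:
r_n = n² a₀ / Z

where a₀ = 0.0529177 nm is the Bohr radius.

For Li²⁺ (Z = 3) at n = 9:
r_9 = 9² × 0.0529177 nm / 3
r_9 = 81 × 0.0529177 nm / 3
r_9 = 4.28633 nm / 3
r_9 = 1.4288 nm

The electron orbits at approximately 1.4288 nm from the nucleus.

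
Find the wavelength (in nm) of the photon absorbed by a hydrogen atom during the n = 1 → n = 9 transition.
92.2656 nm

First, find the transition energy using E_n = -13.6057 / n² eV:
E_1 = -13.6057 / 1² = -13.605700 eV
E_9 = -13.6057 / 9² = -0.167972 eV

Photon energy: |ΔE| = |E_9 - E_1| = 13.437728 eV

Convert to wavelength using E = hc/λ with hc = 1239.84 eV·nm:
λ = hc/E = 1239.84 eV·nm / 13.437728 eV
λ = 92.2656 nm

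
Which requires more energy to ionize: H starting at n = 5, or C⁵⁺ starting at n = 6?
C⁵⁺ at n = 6 (E = -13.6057 eV)

Using E_n = -13.6057 Z² / n² eV:

H (Z = 1) at n = 5:
E = -13.6057 × 1² / 5² = -13.6057 × 1 / 25 = -0.5442280 eV

C⁵⁺ (Z = 6) at n = 6:
E = -13.6057 × 6² / 6² = -13.6057 × 36 / 36 = -13.6057000 eV

Since -13.6057000 eV < -0.5442280 eV,
C⁵⁺ at n = 6 is more tightly bound (requires more energy to ionize).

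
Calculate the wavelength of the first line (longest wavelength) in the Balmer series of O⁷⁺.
10.252 nm

The longest wavelength corresponds to the smallest energy transition in the series.
The Balmer series has all transitions ending at n_f = 2.

For O⁷⁺ (Z = 8), the first line (α-line) is the jump from n = 3 to n = 2:
E_3 = -13.6057 × 8² / 3² = -96.75164 eV
E_2 = -13.6057 × 8² / 2² = -217.69120 eV
ΔE = E_3 - E_2 = 120.93956 eV

λ = hc/E = 1239.84 eV·nm / 120.93956 eV
λ = 10.252 nm

This is the α-line of the Balmer series in O⁷⁺.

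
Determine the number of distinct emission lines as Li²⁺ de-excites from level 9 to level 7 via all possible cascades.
3

The electron can occupy levels n = 7, 8, ..., 9 during de-excitation — that is m = 9 - 7 + 1 = 3 distinct levels.

The number of distinct spectral lines equals the number of ways to choose 2 of these m levels (each pair gives one possible emission transition):

Number of lines = m(m-1)/2 = 3×2/2 = 3

These correspond to all possible transitions between the 3 levels:
9 → 8, 9 → 7, 8 → 7

Each transition produces a photon with a unique energy (and thus wavelength). This count does not depend on Z.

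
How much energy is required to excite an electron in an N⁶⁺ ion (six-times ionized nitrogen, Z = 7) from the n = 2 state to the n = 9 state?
158.439 eV

The energy levels of a hydrogen-like atom are E_n = -13.6057 Z² eV / n².

Energy at n = 2: E_2 = -13.6057 × 7² / 2² = -166.669825 eV
Energy at n = 9: E_9 = -13.6057 × 7² / 9² = -8.230609 eV

The excitation energy is the difference:
ΔE = E_9 - E_2
ΔE = -8.230609 - (-166.669825)
ΔE = 158.439 eV

Since this is positive, energy must be absorbed (photon absorption).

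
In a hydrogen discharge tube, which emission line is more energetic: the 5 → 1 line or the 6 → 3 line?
5 → 1

Calculate the energy for each transition:

Transition 5 → 1:
ΔE₁ = |E_1 - E_5| = |-13.6057/1² - (-13.6057/5²)|
ΔE₁ = |-13.60570000 - (-0.54422800)| = 13.06147 eV

Transition 6 → 3:
ΔE₂ = |E_3 - E_6| = |-13.6057/3² - (-13.6057/6²)|
ΔE₂ = |-1.51174444 - (-0.37793611)| = 1.13381 eV

Since 13.06147 eV > 1.13381 eV, the transition 5 → 1 emits the more energetic photon.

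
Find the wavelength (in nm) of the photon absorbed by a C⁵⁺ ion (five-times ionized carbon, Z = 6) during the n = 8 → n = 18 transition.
201.8803 nm

First, find the transition energy using E_n = -13.6057 Z² / n² eV:
E_8 = -13.6057 × 6² / 8² = -7.65320625 eV
E_18 = -13.6057 × 6² / 18² = -1.51174444 eV

Photon energy: |ΔE| = |E_18 - E_8| = 6.14146181 eV

Convert to wavelength using E = hc/λ with hc = 1239.84 eV·nm:
λ = hc/E = 1239.84 eV·nm / 6.14146181 eV
λ = 201.8803 nm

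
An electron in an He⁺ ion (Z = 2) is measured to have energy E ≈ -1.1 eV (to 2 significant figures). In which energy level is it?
n = 7

The exact energy levels follow E_n = -13.6057 Z² / n² eV with Z = 2.

The measured value (-1.1 eV) is reported to only 2 significant figures, so we must test candidate n values and see which one matches to that precision.

Candidate energies:
  n = 5:  E = -13.6057 × 2² / 5² = -2.17691 eV
  n = 6:  E = -13.6057 × 2² / 6² = -1.51174 eV
  n = 7:  E = -13.6057 × 2² / 7² = -1.11067 eV  ← matches
  n = 8:  E = -13.6057 × 2² / 8² = -0.85036 eV
  n = 9:  E = -13.6057 × 2² / 9² = -0.67189 eV

Checking against the measurement of -1.1 eV (2 sig figs), only n = 7 agrees:
E_7 = -1.11067 eV, which rounds to -1.1 eV ✓

Therefore n = 7.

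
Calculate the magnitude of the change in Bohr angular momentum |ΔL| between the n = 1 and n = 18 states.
1.79277e-33 J·s (or 17ℏ)

In the Bohr model, L_n = nℏ where ℏ = 1.0545718e-34 J·s.

L_18 = 18ℏ = 1.8982292e-33 J·s
L_1 = 1ℏ = 1.0545718e-34 J·s

ΔL = L_18 - L_1 = (18 - 1)ℏ = 17ℏ
ΔL = 17 × 1.0545718e-34 J·s = 1.79277e-33 J·s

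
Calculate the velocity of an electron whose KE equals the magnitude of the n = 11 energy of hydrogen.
1.99e+05 m/s (or 0.066339% of c)

The binding energy at n = 11 for hydrogen is:
E_11 = -13.6057/11² = -0.11244380 eV
|E_11| = 0.11244380 eV

Convert to Joules:
KE = 0.11244380 eV × (1.602177 × 10⁻¹⁹ J/eV) = 1.8015e-20 J

Using KE = ½mv²:
v = √(2·KE/m_e)
v = √(2 × 1.8015e-20 J / 9.10938 × 10⁻³¹ kg)
v = 1.99e+05 m/s

This is approximately 0.066339% the speed of light.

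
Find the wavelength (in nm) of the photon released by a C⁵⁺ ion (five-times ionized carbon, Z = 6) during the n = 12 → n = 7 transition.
188.0084 nm

First, find the transition energy using E_n = -13.6057 Z² / n² eV:
E_12 = -13.6057 × 6² / 12² = -3.40142500 eV
E_7 = -13.6057 × 6² / 7² = -9.99602449 eV

Photon energy: |ΔE| = |E_7 - E_12| = 6.59459949 eV

Convert to wavelength using E = hc/λ with hc = 1239.84 eV·nm:
λ = hc/E = 1239.84 eV·nm / 6.59459949 eV
λ = 188.0084 nm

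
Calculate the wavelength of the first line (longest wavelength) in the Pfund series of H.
7455.80562 nm

The longest wavelength corresponds to the smallest energy transition in the series.
The Pfund series has all transitions ending at n_f = 5.

For H, the first line (α-line) is the jump from n = 6 to n = 5:
E_6 = -13.6057 / 6² = -0.37793611111 eV
E_5 = -13.6057 / 5² = -0.54422800000 eV
ΔE = E_6 - E_5 = 0.16629188889 eV

λ = hc/E = 1239.84 eV·nm / 0.16629188889 eV
λ = 7455.80562 nm

This is the α-line of the Pfund series in H.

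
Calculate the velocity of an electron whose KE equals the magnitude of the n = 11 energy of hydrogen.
1.98881e+05 m/s (or 0.0663% of c)

The binding energy at n = 11 for hydrogen is:
E_11 = -13.6057/11² = -0.112443802 eV
|E_11| = 0.112443802 eV

Convert to Joules:
KE = 0.112443802 eV × (1.602177 × 10⁻¹⁹ J/eV) = 1.8015487e-20 J

Using KE = ½mv²:
v = √(2·KE/m_e)
v = √(2 × 1.8015487e-20 J / 9.10938 × 10⁻³¹ kg)
v = 1.98881e+05 m/s

This is approximately 0.0663% the speed of light.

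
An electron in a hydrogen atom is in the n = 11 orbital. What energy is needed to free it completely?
0.11 eV

The ionization energy is the energy needed to remove the electron completely (n → ∞).

For hydrogen, E_n = -13.6057 eV / n².

At n = 11: E_11 = -13.6057 / 11² = -0.11244 eV
At n = ∞: E_∞ = 0 eV

Ionization energy = E_∞ - E_11 = 0 - (-0.11244) = 0.11244 eV
Ionization energy ≈ 0.11 eV

This is also called the binding energy of the electron in state n = 11.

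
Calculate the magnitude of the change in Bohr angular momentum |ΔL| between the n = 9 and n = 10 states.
1.05457e-34 J·s (or 1ℏ)

In the Bohr model, L_n = nℏ where ℏ = 1.0545718e-34 J·s.

L_10 = 10ℏ = 1.0545718e-33 J·s
L_9 = 9ℏ = 9.4911462e-34 J·s

ΔL = L_10 - L_9 = (10 - 9)ℏ = 1ℏ
ΔL = 1 × 1.0545718e-34 J·s = 1.05457e-34 J·s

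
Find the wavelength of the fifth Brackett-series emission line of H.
1816.922 nm

The lines of a series are numbered from the longest wavelength (smallest ΔE) outward; the fifth line is the transition from n = n_f + 5 to n_f.
The Brackett series has all transitions ending at n_f = 4.

For H, the fifth line (ε-line) is the jump from n = 9 to n = 4:
E_9 = -13.6057 / 9² = -0.167971605 eV
E_4 = -13.6057 / 4² = -0.850356250 eV
ΔE = E_9 - E_4 = 0.682384645 eV

λ = hc/E = 1239.84 eV·nm / 0.682384645 eV
λ = 1816.922 nm

This is the ε-line of the Brackett series in H.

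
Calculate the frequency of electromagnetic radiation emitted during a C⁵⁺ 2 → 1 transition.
8.8826e+16 Hz

First, find the transition energy:
E_2 = -13.6057 × 6² / 2² = -122.45130 eV
E_1 = -13.6057 × 6² / 1² = -489.80520 eV
|ΔE| = |E_1 - E_2| = 367.35390 eV

Convert to Joules: E = 367.35390 eV × (1.602177 × 10⁻¹⁹ J/eV) = 5.885660e-17 J

Using E = hf:
f = E/h = 5.885660e-17 J / (6.62607 × 10⁻³⁴ J·s)
f = 8.8826e+16 Hz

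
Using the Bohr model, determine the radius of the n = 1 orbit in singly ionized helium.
0.0265 nm (or 0.2646 Å)

The Bohr radius formula is:
r_n = n² a₀ / Z

where a₀ = 0.0529177 nm is the Bohr radius.

For He⁺ (Z = 2) at n = 1:
r_1 = 1² × 0.0529177 nm / 2
r_1 = 1 × 0.0529177 nm / 2
r_1 = 0.05292 nm / 2
r_1 = 0.0265 nm

The electron orbits at approximately 0.0265 nm from the nucleus.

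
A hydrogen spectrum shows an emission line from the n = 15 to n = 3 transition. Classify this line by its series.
Paschen series

The spectral series in hydrogen are named based on the final (lower) energy level:
- Lyman series: n_final = 1 (ultraviolet)
- Balmer series: n_final = 2 (visible/near-UV)
- Paschen series: n_final = 3 (infrared)
- Brackett series: n_final = 4 (infrared)
- Pfund series: n_final = 5 (far infrared)

Since this transition ends at n = 3, it belongs to the Paschen series.

For reference, this 15 → 3 line has photon energy
ΔE = 13.6057 eV × (1/3² - 1/15²) = 1.45127467 eV,
corresponding to wavelength λ = hc/ΔE = 1239.84 eV·nm / 1.45127467 eV = 854.3111 nm in the infrared region.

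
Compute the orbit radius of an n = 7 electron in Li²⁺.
0.86432 nm (or 8.64323 Å)

The Bohr radius formula is:
r_n = n² a₀ / Z

where a₀ = 0.05291772 nm is the Bohr radius.

For Li²⁺ (Z = 3) at n = 7:
r_7 = 7² × 0.05291772 nm / 3
r_7 = 49 × 0.05291772 nm / 3
r_7 = 2.592968 nm / 3
r_7 = 0.86432 nm

The electron orbits at approximately 0.86432 nm from the nucleus.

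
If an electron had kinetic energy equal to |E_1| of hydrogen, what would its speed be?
2.188e+06 m/s (or 0.730% of c)

The binding energy at n = 1 for hydrogen is:
E_1 = -13.6057/1² = -13.60570 eV
|E_1| = 13.60570 eV

Convert to Joules:
KE = 13.60570 eV × (1.602177 × 10⁻¹⁹ J/eV) = 2.17987e-18 J

Using KE = ½mv²:
v = √(2·KE/m_e)
v = √(2 × 2.17987e-18 J / 9.10938 × 10⁻³¹ kg)
v = 2.188e+06 m/s

This is approximately 0.730% the speed of light.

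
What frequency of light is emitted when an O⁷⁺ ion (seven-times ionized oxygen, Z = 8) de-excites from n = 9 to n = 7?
1.69756e+15 Hz

First, find the transition energy:
E_9 = -13.6057 × 8² / 9² = -10.75018272 eV
E_7 = -13.6057 × 8² / 7² = -17.77071020 eV
|ΔE| = |E_7 - E_9| = 7.02052748 eV

Convert to Joules: E = 7.02052748 eV × (1.602177 × 10⁻¹⁹ J/eV) = 1.1248128e-18 J

Using E = hf:
f = E/h = 1.1248128e-18 J / (6.62607 × 10⁻³⁴ J·s)
f = 1.69756e+15 Hz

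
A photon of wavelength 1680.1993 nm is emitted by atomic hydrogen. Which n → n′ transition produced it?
n = 11 → n = 4

First, find the photon energy from the wavelength (hc = 1239.84 eV·nm):
E = hc/λ = 1239.84 eV·nm / 1680.1993 nm = 0.73791246 eV

The energy levels of hydrogen satisfy E_n = -13.6057 / n² eV, so an emission n_i → n_f releases
ΔE = 13.6057 × (1/n_f² − 1/n_i²) eV.

Setting ΔE equal to the photon energy:
1/n_f² − 1/n_i² = 0.73791246 / 13.6057 = 0.054235538

Since 1/n_i² must be positive, we need 1/n_f² > 0.054235538, i.e. n_f ≤ 4. For each allowed n_f, solve n_i = (1/n_f² − 0.054235538)^(−1/2) and check whether it is a whole number:
  n_f = 1: 1/n_i² = 1.000000000 − 0.054235538 = 0.945764462 → n_i = 1.028  (not an integer) ✗
  n_f = 2: 1/n_i² = 0.250000000 − 0.054235538 = 0.195764462 → n_i = 2.260  (not an integer) ✗
  n_f = 3: 1/n_i² = 0.111111111 − 0.054235538 = 0.056875573 → n_i = 4.193  (not an integer) ✗
  n_f = 4: 1/n_i² = 0.062500000 − 0.054235538 = 0.008264462 → n_i = 11.000  → integer, n_i = 11 ✓

Only n_f = 4 gives an integer upper level, n_i = 11.

The transition is from n = 11 to n = 4 (emission).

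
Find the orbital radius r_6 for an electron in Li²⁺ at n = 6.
0.63501 nm (or 6.35013 Å)

The Bohr radius formula is:
r_n = n² a₀ / Z

where a₀ = 0.05291772 nm is the Bohr radius.

For Li²⁺ (Z = 3) at n = 6:
r_6 = 6² × 0.05291772 nm / 3
r_6 = 36 × 0.05291772 nm / 3
r_6 = 1.905038 nm / 3
r_6 = 0.63501 nm

The electron orbits at approximately 0.63501 nm from the nucleus.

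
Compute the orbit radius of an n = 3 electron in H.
0.4763 nm (or 4.7626 Å)

The Bohr radius formula is:
r_n = n² a₀ / Z

where a₀ = 0.0529177 nm is the Bohr radius.

For H (Z = 1) at n = 3:
r_3 = 3² × 0.0529177 nm / 1
r_3 = 9 × 0.0529177 nm / 1
r_3 = 0.47626 nm / 1
r_3 = 0.4763 nm

The electron orbits at approximately 0.4763 nm from the nucleus.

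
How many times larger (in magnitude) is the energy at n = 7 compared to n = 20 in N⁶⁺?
8.1633

Using E_n = -13.6057 Z² / n² eV with Z = 7:

E_7 = -13.6057 × 7² / 7² = -666.6793 / 49 = -13.6057000000 eV
E_20 = -13.6057 × 7² / 20² = -666.6793 / 400 = -1.6666982500 eV

The ratio is:
E_7/E_20 = (-13.6057000000) / (-1.6666982500)
E_7/E_20 = (-666.6793/49) / (-666.6793/400)
E_7/E_20 = 400/49
E_7/E_20 = 8.1633
(Note: the Z² factors cancel in the ratio.)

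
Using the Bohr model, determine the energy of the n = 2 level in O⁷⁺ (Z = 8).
-217.691200 eV

For hydrogen-like ions, the energy levels scale with Z²:
E_n = -13.6057 Z² / n² eV

For O⁷⁺ (Z = 8) at n = 2:
E_2 = -13.6057 × 8² / 2²
E_2 = -13.6057 × 64 / 4
E_2 = -870.7648 / 4
E_2 = -217.691200 eV

The energy is 64 times more negative than hydrogen at the same n due to the stronger nuclear charge.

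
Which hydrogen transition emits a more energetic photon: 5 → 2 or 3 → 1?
3 → 1

Calculate the energy for each transition:

Transition 5 → 2:
ΔE₁ = |E_2 - E_5| = |-13.6057/2² - (-13.6057/5²)|
ΔE₁ = |-3.401425000000 - (-0.544228000000)| = 2.857197000 eV

Transition 3 → 1:
ΔE₂ = |E_1 - E_3| = |-13.6057/1² - (-13.6057/3²)|
ΔE₂ = |-13.605700000000 - (-1.511744444444)| = 12.093955556 eV

Since 12.093955556 eV > 2.857197000 eV, the transition 3 → 1 emits the more energetic photon.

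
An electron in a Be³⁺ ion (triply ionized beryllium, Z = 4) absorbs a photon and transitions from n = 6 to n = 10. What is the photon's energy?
3.87007 eV

The energy levels of a hydrogen-like atom are E_n = -13.6057 Z² eV / n².

Energy at n = 6: E_6 = -13.6057 × 4² / 6² = -6.04697778 eV
Energy at n = 10: E_10 = -13.6057 × 4² / 10² = -2.17691200 eV

The excitation energy is the difference:
ΔE = E_10 - E_6
ΔE = -2.17691200 - (-6.04697778)
ΔE = 3.87007 eV

Since this is positive, energy must be absorbed (photon absorption).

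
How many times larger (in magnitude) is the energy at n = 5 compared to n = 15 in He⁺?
9.000000

Using E_n = -13.6057 Z² / n² eV with Z = 2:

E_5 = -13.6057 × 2² / 5² = -54.4228 / 25 = -2.176912000000 eV
E_15 = -13.6057 × 2² / 15² = -54.4228 / 225 = -0.241879111111 eV

The ratio is:
E_5/E_15 = (-2.176912000000) / (-0.241879111111)
E_5/E_15 = (-54.4228/25) / (-54.4228/225)
E_5/E_15 = 225/25
E_5/E_15 = 9.000000
(Note: the Z² factors cancel in the ratio.)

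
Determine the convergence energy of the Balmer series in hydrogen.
3.401425 eV

The series limit corresponds to the transition from n = ∞ to n = 2.
This is the highest energy (shortest wavelength) transition in the Balmer series.

E_∞ = 0 eV
E_2 = -13.6057 / 2² = -3.401425 eV

Energy at series limit:
ΔE = E_∞ - E_2 = 0 - (-3.401425) = 3.401425 eV

This energy equals the ionization energy from the n = 2 state of hydrogen.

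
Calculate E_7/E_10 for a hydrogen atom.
2.04082

Using E_n = -13.6057 Z² / n² eV with Z = 1:

E_7 = -13.6057 / 7² = -13.6057 / 49 = -0.27766734694 eV
E_10 = -13.6057 / 10² = -13.6057 / 100 = -0.13605700000 eV

The ratio is:
E_7/E_10 = (-0.27766734694) / (-0.13605700000)
E_7/E_10 = (-13.6057/49) / (-13.6057/100)
E_7/E_10 = 100/49
E_7/E_10 = 2.04082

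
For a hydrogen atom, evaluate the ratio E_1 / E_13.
169.00000

Using E_n = -13.6057 Z² / n² eV with Z = 1:

E_1 = -13.6057 / 1² = -13.6057 / 1 = -13.60570000000 eV
E_13 = -13.6057 / 13² = -13.6057 / 169 = -0.08050710059 eV

The ratio is:
E_1/E_13 = (-13.60570000000) / (-0.08050710059)
E_1/E_13 = (-13.6057/1) / (-13.6057/169)
E_1/E_13 = 169/1
E_1/E_13 = 169.00000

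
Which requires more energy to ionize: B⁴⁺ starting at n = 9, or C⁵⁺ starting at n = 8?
C⁵⁺ at n = 8 (E = -7.6532 eV)

Using E_n = -13.6057 Z² / n² eV:

B⁴⁺ (Z = 5) at n = 9:
E = -13.6057 × 5² / 9² = -13.6057 × 25 / 81 = -4.1992901 eV

C⁵⁺ (Z = 6) at n = 8:
E = -13.6057 × 6² / 8² = -13.6057 × 36 / 64 = -7.6532063 eV

Since -7.6532063 eV < -4.1992901 eV,
C⁵⁺ at n = 8 is more tightly bound (requires more energy to ionize).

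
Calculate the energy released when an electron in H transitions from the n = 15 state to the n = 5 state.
0.48 eV

The energy levels are E_n = -13.6057 eV / n².

Energy at n = 15: E_15 = -13.6057 / 15² = -0.06047 eV
Energy at n = 5: E_5 = -13.6057 / 5² = -0.54423 eV

For emission (electron falling to lower state), the photon energy is:
E_photon = E_15 - E_5 = |-0.06047 - (-0.54423)|
E_photon = 0.48 eV

This energy is carried away by the emitted photon.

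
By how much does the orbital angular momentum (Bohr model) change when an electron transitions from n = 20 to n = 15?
5.2729e-34 J·s (or 5ℏ)

In the Bohr model, L_n = nℏ where ℏ = 1.054572e-34 J·s.

L_20 = 20ℏ = 2.109144e-33 J·s
L_15 = 15ℏ = 1.581858e-33 J·s

ΔL = L_20 - L_15 = (20 - 15)ℏ = 5ℏ
ΔL = 5 × 1.054572e-34 J·s = 5.2729e-34 J·s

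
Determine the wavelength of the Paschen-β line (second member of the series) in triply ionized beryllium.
80.09166 nm

The lines of a series are numbered from the longest wavelength (smallest ΔE) outward; the second line is the transition from n = n_f + 2 to n_f.
The Paschen series has all transitions ending at n_f = 3.

For Be³⁺ (Z = 4), the second line (β-line) is the jump from n = 5 to n = 3:
E_5 = -13.6057 × 4² / 5² = -8.7076480 eV
E_3 = -13.6057 × 4² / 3² = -24.1879111 eV
ΔE = E_5 - E_3 = 15.4802631 eV

λ = hc/E = 1239.84 eV·nm / 15.4802631 eV
λ = 80.09166 nm

This is the β-line of the Paschen series in Be³⁺.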